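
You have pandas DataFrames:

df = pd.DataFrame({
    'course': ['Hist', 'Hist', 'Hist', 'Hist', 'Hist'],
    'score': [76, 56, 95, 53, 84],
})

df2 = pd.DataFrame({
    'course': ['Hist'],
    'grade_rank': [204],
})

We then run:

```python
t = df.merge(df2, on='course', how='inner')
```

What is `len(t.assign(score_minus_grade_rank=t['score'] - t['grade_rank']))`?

merge on 'course' (how='inner') → 5 rows:
  course  score  grade_rank
0   Hist     76         204
1   Hist     56         204
2   Hist     95         204
3   Hist     53         204
4   Hist     84         204
add column score_minus_grade_rank = t['score'] - t['grade_rank']:
  course  score  grade_rank  score_minus_grade_rank
0   Hist     76         204                    -128
1   Hist     56         204                    -148
2   Hist     95         204                    -109
3   Hist     53         204                    -151
4   Hist     84         204                    -120

5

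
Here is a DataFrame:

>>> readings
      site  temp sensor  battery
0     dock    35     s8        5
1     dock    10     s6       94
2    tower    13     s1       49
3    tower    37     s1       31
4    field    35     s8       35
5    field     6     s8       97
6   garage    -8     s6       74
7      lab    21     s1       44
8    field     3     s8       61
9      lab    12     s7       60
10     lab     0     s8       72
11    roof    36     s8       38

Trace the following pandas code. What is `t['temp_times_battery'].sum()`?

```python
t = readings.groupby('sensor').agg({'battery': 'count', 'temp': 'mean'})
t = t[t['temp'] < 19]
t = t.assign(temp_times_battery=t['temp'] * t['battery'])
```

group by sensor: count(battery), mean(temp):
        battery       temp
sensor                    
s1            3  23.666667
s6            2   1.000000
s7            1  12.000000
s8            6  19.166667
filter rows where temp < 19:
        battery  temp
sensor               
s6            2   1.0
s7            1  12.0
add column temp_times_battery = t['temp'] * t['battery']:
        battery  temp  temp_times_battery
sensor                                   
s6            2   1.0                 2.0
s7            1  12.0                12.0
Then the sum of column 'temp_times_battery': 14.0

14.0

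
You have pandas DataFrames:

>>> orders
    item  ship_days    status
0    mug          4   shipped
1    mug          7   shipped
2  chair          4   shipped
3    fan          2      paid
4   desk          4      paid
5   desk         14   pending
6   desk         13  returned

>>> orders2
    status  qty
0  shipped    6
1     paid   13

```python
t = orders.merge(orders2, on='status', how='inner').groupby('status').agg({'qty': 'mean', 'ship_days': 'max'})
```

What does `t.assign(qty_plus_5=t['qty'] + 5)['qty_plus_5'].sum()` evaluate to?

merge on 'status' (how='inner') → 5 rows:
    item  ship_days   status  qty
0    mug          4  shipped    6
1    mug          7  shipped    6
2  chair          4  shipped    6
3    fan          2     paid   13
4   desk          4     paid   13
group by status: mean(qty), max(ship_days):
          qty  ship_days
status                  
paid     13.0          4
shipped   6.0          7
add column qty_plus_5 = t['qty'] + 5:
          qty  ship_days  qty_plus_5
status                              
paid     13.0          4        18.0
shipped   6.0          7        11.0
Taking the sum of column 'qty_plus_5' gives 29.0.

29.0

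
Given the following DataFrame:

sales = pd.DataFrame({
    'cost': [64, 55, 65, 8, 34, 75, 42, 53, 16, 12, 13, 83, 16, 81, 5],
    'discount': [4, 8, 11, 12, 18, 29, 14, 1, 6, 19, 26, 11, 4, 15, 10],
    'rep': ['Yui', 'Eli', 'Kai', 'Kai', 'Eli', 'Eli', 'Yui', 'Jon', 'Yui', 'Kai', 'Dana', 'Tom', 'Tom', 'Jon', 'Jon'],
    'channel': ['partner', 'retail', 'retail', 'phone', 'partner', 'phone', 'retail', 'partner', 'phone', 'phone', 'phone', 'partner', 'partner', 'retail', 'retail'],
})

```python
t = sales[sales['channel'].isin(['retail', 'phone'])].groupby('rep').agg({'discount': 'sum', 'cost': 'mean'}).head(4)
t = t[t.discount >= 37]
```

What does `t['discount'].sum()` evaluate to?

79

filter rows where channel in ['retail', 'phone']:
    cost  discount   rep channel
1     55         8   Eli  retail
2     65        11   Kai  retail
3      8        12   Kai   phone
5     75        29   Eli   phone
6     42        14   Yui  retail
8     16         6   Yui   phone
9     12        19   Kai   phone
10    13        26  Dana   phone
13    81        15   Jon  retail
14     5        10   Jon  retail
group by rep: sum(discount), mean(cost):
      discount       cost
rep                      
Dana        26  13.000000
Eli         37  65.000000
Jon         25  43.000000
Kai         42  28.333333
Yui         20  29.000000
take first 4 rows:
      discount       cost
rep                      
Dana        26  13.000000
Eli         37  65.000000
Jon         25  43.000000
Kai         42  28.333333
filter rows where discount >= 37:
     discount       cost
rep                     
Eli        37  65.000000
Kai        42  28.333333
Hence 79.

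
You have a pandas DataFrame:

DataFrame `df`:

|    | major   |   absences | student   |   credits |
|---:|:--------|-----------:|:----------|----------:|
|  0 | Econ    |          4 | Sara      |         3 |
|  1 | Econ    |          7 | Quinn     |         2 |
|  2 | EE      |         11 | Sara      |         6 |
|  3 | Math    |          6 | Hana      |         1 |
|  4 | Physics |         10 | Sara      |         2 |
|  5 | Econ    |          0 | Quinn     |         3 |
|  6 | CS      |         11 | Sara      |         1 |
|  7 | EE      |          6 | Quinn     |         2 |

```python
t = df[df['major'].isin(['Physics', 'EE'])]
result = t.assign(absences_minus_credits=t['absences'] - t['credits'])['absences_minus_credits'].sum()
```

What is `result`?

17

filter rows where major in ['Physics', 'EE']:
     major  absences student  credits
2       EE        11    Sara        6
4  Physics        10    Sara        2
7       EE         6   Quinn        2
add column absences_minus_credits = t['absences'] - t['credits']:
     major  absences student  credits  absences_minus_credits
2       EE        11    Sara        6                       5
4  Physics        10    Sara        2                       8
7       EE         6   Quinn        2                       4
Hence 17.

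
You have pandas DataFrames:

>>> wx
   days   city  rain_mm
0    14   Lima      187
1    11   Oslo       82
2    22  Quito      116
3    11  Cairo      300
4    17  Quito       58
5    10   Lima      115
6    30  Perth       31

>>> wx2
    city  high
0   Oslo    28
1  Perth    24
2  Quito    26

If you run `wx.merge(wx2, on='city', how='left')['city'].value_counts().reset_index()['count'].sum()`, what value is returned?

7

merge on 'city' (how='left') → 7 rows:
   days   city  rain_mm  high
0    14   Lima      187   NaN
1    11   Oslo       82  28.0
2    22  Quito      116  26.0
3    11  Cairo      300   NaN
4    17  Quito       58  26.0
5    10   Lima      115   NaN
6    30  Perth       31  24.0
value_counts of city:
city
Lima     2
Quito    2
Oslo     1
Cairo    1
Perth    1
Name: count, dtype: int64
reset_index():
    city  count
0   Lima      2
1  Quito      2
2   Oslo      1
3  Cairo      1
4  Perth      1
Hence 7.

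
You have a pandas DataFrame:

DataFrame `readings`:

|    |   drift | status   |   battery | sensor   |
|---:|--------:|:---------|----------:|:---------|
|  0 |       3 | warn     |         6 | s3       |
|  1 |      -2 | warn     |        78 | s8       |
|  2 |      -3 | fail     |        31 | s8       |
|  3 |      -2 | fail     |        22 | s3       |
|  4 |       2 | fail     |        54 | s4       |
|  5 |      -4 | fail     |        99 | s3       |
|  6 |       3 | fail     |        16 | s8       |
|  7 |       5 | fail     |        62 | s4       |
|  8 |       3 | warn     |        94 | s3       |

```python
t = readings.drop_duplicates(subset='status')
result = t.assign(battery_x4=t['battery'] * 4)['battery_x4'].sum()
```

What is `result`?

148

drop duplicate status (keep=first):
   drift status  battery sensor
0      3   warn        6     s3
2     -3   fail       31     s8
add column battery_x4 = t['battery'] * 4:
   drift status  battery sensor  battery_x4
0      3   warn        6     s3          24
2     -3   fail       31     s8         124
Finally, sum of column 'battery_x4' = 148.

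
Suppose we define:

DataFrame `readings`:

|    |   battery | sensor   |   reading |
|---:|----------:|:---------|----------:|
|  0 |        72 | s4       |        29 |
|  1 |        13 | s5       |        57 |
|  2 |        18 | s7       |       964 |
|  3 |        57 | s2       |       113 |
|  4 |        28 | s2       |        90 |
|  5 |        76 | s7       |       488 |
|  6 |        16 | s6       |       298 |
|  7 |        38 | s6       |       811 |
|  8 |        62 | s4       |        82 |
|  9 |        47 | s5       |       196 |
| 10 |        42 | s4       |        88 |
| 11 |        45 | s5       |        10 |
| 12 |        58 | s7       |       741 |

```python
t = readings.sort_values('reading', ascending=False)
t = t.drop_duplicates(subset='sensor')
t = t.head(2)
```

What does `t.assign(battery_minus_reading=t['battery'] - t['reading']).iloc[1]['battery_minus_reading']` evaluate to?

-773

sort by reading descending:
    battery sensor  reading
2        18     s7      964
7        38     s6      811
12       58     s7      741
5        76     s7      488
6        16     s6      298
9        47     s5      196
3        57     s2      113
4        28     s2       90
10       42     s4       88
8        62     s4       82
1        13     s5       57
0        72     s4       29
11       45     s5       10
drop duplicate sensor (keep=first):
    battery sensor  reading
2        18     s7      964
7        38     s6      811
9        47     s5      196
3        57     s2      113
10       42     s4       88
take first 2 rows:
   battery sensor  reading
2       18     s7      964
7       38     s6      811
add column battery_minus_reading = t['battery'] - t['reading']:
   battery sensor  reading  battery_minus_reading
2       18     s7      964                   -946
7       38     s6      811                   -773
The value at position 1, column 'battery_minus_reading' is -773.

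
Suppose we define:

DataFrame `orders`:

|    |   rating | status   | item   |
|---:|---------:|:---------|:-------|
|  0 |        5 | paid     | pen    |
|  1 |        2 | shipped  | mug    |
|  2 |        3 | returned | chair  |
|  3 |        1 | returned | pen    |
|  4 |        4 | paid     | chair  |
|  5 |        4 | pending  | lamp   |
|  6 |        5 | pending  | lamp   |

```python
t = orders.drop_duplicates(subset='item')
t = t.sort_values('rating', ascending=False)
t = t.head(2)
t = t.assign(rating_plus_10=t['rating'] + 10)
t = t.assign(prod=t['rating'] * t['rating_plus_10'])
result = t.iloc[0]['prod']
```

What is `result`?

drop duplicate item (keep=first):
   rating    status   item
0       5      paid    pen
1       2   shipped    mug
2       3  returned  chair
5       4   pending   lamp
sort by rating descending:
   rating    status   item
0       5      paid    pen
5       4   pending   lamp
2       3  returned  chair
1       2   shipped    mug
take first 2 rows:
   rating   status  item
0       5     paid   pen
5       4  pending  lamp
add column rating_plus_10 = t['rating'] + 10:
   rating   status  item  rating_plus_10
0       5     paid   pen              15
5       4  pending  lamp              14
add column prod = t['rating'] * t['rating_plus_10']:
   rating   status  item  rating_plus_10  prod
0       5     paid   pen              15    75
5       4  pending  lamp              14    56
Taking the value at position 0, column 'prod' gives 75.

75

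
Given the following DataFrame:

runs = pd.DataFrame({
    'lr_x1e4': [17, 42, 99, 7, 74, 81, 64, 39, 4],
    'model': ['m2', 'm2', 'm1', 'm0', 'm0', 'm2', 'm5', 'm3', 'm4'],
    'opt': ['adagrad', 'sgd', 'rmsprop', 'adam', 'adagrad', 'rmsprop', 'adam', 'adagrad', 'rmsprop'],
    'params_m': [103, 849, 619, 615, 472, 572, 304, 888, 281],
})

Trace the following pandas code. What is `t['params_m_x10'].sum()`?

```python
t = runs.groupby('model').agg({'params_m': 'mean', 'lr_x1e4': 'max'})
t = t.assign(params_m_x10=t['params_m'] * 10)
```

31435.0

group by model: mean(params_m), max(lr_x1e4):
       params_m  lr_x1e4
model                   
m0        543.5       74
m1        619.0       99
m2        508.0       81
m3        888.0       39
m4        281.0        4
m5        304.0       64
add column params_m_x10 = t['params_m'] * 10:
       params_m  lr_x1e4  params_m_x10
model                                 
m0        543.5       74        5435.0
m1        619.0       99        6190.0
m2        508.0       81        5080.0
m3        888.0       39        8880.0
m4        281.0        4        2810.0
m5        304.0       64        3040.0
Reading off the sum of column 'params_m_x10', we get 31435.0.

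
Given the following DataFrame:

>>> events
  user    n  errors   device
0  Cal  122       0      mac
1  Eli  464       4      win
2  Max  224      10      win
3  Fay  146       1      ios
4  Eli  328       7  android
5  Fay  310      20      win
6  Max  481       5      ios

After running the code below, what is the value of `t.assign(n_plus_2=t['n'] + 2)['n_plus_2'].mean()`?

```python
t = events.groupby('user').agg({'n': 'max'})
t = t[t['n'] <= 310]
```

group by user, max of n:
        n
user     
Cal   122
Eli   464
Fay   310
Max   481
filter rows where n <= 310:
        n
user     
Cal   122
Fay   310
add column n_plus_2 = t['n'] + 2:
        n  n_plus_2
user               
Cal   122       124
Fay   310       312
Hence 218.0.

218.0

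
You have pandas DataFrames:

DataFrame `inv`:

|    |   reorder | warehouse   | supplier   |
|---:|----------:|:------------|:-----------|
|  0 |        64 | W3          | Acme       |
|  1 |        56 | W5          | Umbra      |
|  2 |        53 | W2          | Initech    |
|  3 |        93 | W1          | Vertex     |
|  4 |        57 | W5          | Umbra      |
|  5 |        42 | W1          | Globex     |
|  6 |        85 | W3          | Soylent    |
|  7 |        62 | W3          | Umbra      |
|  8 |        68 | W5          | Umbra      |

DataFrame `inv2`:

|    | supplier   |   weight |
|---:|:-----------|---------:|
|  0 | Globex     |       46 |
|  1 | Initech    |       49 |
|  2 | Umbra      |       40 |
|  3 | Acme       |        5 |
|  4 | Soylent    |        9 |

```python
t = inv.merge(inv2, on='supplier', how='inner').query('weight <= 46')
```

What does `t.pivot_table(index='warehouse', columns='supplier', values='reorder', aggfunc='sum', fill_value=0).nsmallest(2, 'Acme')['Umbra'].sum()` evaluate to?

merge on 'supplier' (how='inner') → 8 rows:
   reorder warehouse supplier  weight
0       64        W3     Acme       5
1       56        W5    Umbra      40
2       53        W2  Initech      49
3       57        W5    Umbra      40
4       42        W1   Globex      46
5       85        W3  Soylent       9
6       62        W3    Umbra      40
7       68        W5    Umbra      40
filter rows where weight <= 46:
   reorder warehouse supplier  weight
0       64        W3     Acme       5
1       56        W5    Umbra      40
3       57        W5    Umbra      40
4       42        W1   Globex      46
5       85        W3  Soylent       9
6       62        W3    Umbra      40
7       68        W5    Umbra      40
pivot: rows=warehouse, cols=supplier, sum(reorder):
supplier   Acme  Globex  Soylent  Umbra
warehouse                              
W1            0      42        0      0
W3           64       0       85     62
W5            0       0        0    181
take 2 rows with smallest Acme:
supplier   Acme  Globex  Soylent  Umbra
warehouse                              
W1            0      42        0      0
W5            0       0        0    181
So sum() = 181.

181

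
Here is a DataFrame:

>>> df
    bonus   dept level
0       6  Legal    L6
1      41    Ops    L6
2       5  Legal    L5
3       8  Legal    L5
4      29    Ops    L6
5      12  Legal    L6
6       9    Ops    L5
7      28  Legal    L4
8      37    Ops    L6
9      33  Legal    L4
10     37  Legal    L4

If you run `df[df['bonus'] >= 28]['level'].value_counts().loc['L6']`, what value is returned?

filter rows where bonus >= 28:
    bonus   dept level
1      41    Ops    L6
4      29    Ops    L6
7      28  Legal    L4
8      37    Ops    L6
9      33  Legal    L4
10     37  Legal    L4
value_counts of level:
level
L6    3
L4    3
Name: count, dtype: int64
Reading off the value at index 'L6', we get 3.

3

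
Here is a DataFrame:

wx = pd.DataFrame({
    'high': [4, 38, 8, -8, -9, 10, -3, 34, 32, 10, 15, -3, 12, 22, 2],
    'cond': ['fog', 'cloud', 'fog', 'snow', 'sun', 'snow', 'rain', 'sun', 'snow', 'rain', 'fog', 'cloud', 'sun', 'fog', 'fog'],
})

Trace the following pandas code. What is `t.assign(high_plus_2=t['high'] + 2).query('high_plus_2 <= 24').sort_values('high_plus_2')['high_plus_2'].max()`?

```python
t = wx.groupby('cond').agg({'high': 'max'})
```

group by cond, max of high:
       high
cond       
cloud    38
fog      22
rain     10
snow     32
sun      34
add column high_plus_2 = t['high'] + 2:
       high  high_plus_2
cond                    
cloud    38           40
fog      22           24
rain     10           12
snow     32           34
sun      34           36
filter rows where high_plus_2 <= 24:
      high  high_plus_2
cond                   
fog     22           24
rain    10           12
sort by high_plus_2:
      high  high_plus_2
cond                   
rain    10           12
fog     22           24

24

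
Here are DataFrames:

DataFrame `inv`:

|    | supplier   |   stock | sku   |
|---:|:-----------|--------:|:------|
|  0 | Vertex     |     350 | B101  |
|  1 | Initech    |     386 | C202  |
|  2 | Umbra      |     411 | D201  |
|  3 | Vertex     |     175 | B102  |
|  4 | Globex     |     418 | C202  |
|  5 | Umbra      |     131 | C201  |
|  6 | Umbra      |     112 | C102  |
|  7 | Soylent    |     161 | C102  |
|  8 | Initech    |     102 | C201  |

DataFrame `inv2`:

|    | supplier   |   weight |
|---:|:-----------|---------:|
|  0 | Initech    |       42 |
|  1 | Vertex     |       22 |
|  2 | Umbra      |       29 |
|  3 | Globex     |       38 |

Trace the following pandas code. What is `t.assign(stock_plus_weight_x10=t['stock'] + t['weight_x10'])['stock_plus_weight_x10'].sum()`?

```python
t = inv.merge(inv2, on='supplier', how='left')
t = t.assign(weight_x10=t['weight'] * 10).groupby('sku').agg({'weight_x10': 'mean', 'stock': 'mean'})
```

merge on 'supplier' (how='left') → 9 rows:
  supplier  stock   sku  weight
0   Vertex    350  B101    22.0
1  Initech    386  C202    42.0
2    Umbra    411  D201    29.0
3   Vertex    175  B102    22.0
4   Globex    418  C202    38.0
5    Umbra    131  C201    29.0
6    Umbra    112  C102    29.0
7  Soylent    161  C102     NaN
8  Initech    102  C201    42.0
add column weight_x10 = t['weight'] * 10:
  supplier  stock   sku  weight  weight_x10
0   Vertex    350  B101    22.0       220.0
1  Initech    386  C202    42.0       420.0
2    Umbra    411  D201    29.0       290.0
3   Vertex    175  B102    22.0       220.0
4   Globex    418  C202    38.0       380.0
5    Umbra    131  C201    29.0       290.0
6    Umbra    112  C102    29.0       290.0
7  Soylent    161  C102     NaN         NaN
8  Initech    102  C201    42.0       420.0
group by sku: mean(weight_x10), mean(stock):
      weight_x10  stock
sku                    
B101       220.0  350.0
B102       220.0  175.0
C102       290.0  136.5
C201       355.0  116.5
C202       400.0  402.0
D201       290.0  411.0
add column stock_plus_weight_x10 = t['stock'] + t['weight_x10']:
      weight_x10  stock  stock_plus_weight_x10
sku                                           
B101       220.0  350.0                  570.0
B102       220.0  175.0                  395.0
C102       290.0  136.5                  426.5
C201       355.0  116.5                  471.5
C202       400.0  402.0                  802.0
D201       290.0  411.0                  701.0
Then the sum of column 'stock_plus_weight_x10': 3366.0

3366.0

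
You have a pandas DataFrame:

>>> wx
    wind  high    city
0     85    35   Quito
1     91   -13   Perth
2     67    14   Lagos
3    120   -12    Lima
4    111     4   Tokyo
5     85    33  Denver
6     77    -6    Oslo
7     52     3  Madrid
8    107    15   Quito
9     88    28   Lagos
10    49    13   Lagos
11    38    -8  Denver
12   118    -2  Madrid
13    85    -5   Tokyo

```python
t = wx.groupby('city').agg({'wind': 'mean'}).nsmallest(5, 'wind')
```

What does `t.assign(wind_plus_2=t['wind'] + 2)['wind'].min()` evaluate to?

group by city, mean of wind:
         wind
city         
Denver   61.5
Lagos    68.0
Lima    120.0
Madrid   85.0
Oslo     77.0
Perth    91.0
Quito    96.0
Tokyo    98.0
take 5 rows with smallest wind:
        wind
city        
Denver  61.5
Lagos   68.0
Oslo    77.0
Madrid  85.0
Perth   91.0
add column wind_plus_2 = t['wind'] + 2:
        wind  wind_plus_2
city                     
Denver  61.5         63.5
Lagos   68.0         70.0
Oslo    77.0         79.0
Madrid  85.0         87.0
Perth   91.0         93.0
So min() = 61.5.

61.5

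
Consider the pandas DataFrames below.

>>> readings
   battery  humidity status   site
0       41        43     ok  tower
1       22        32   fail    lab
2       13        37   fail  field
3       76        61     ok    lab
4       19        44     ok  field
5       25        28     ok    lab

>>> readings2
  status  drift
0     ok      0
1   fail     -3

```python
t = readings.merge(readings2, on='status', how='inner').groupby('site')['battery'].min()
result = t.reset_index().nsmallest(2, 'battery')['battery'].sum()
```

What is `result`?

merge on 'status' (how='inner') → 6 rows:
   battery  humidity status   site  drift
0       41        43     ok  tower      0
1       22        32   fail    lab     -3
2       13        37   fail  field     -3
3       76        61     ok    lab      0
4       19        44     ok  field      0
5       25        28     ok    lab      0
group by site, min of battery:
site
field    13
lab      22
tower    41
Name: battery, dtype: int64
reset_index():
    site  battery
0  field       13
1    lab       22
2  tower       41
take 2 rows with smallest battery:
    site  battery
0  field       13
1    lab       22
Then the sum of column 'battery': 35

35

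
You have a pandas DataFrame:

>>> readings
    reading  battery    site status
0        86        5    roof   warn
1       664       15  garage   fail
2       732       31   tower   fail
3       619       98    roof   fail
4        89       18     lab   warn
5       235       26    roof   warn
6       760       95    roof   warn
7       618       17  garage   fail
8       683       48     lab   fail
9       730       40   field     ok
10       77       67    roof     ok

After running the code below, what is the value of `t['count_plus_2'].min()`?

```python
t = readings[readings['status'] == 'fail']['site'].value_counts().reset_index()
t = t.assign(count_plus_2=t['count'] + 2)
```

filter rows where status == 'fail':
   reading  battery    site status
1      664       15  garage   fail
2      732       31   tower   fail
3      619       98    roof   fail
7      618       17  garage   fail
8      683       48     lab   fail
value_counts of site:
site
garage    2
tower     1
roof      1
lab       1
Name: count, dtype: int64
reset_index():
     site  count
0  garage      2
1   tower      1
2    roof      1
3     lab      1
add column count_plus_2 = t['count'] + 2:
     site  count  count_plus_2
0  garage      2             4
1   tower      1             3
2    roof      1             3
3     lab      1             3

3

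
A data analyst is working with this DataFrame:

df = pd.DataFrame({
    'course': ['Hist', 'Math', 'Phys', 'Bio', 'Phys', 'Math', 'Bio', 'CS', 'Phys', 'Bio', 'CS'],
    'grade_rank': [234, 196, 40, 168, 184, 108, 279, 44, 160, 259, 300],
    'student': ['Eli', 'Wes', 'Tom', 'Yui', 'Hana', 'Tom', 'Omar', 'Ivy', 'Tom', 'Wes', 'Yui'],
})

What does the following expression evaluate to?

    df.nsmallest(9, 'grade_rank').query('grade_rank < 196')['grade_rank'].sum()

704

take 9 rows with smallest grade_rank:
  course  grade_rank student
2   Phys          40     Tom
7     CS          44     Ivy
5   Math         108     Tom
8   Phys         160     Tom
3    Bio         168     Yui
4   Phys         184    Hana
1   Math         196     Wes
0   Hist         234     Eli
9    Bio         259     Wes
filter rows where grade_rank < 196:
  course  grade_rank student
2   Phys          40     Tom
7     CS          44     Ivy
5   Math         108     Tom
8   Phys         160     Tom
3    Bio         168     Yui
4   Phys         184    Hana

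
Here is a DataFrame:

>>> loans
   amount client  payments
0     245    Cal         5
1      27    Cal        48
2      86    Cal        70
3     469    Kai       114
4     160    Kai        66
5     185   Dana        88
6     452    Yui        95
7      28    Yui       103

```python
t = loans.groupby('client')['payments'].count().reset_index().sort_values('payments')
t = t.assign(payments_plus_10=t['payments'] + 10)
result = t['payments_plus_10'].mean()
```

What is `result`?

group by client, count of payments:
client
Cal     3
Dana    1
Kai     2
Yui     2
Name: payments, dtype: int64
reset_index():
  client  payments
0    Cal         3
1   Dana         1
2    Kai         2
3    Yui         2
sort by payments:
  client  payments
1   Dana         1
2    Kai         2
3    Yui         2
0    Cal         3
add column payments_plus_10 = t['payments'] + 10:
  client  payments  payments_plus_10
1   Dana         1                11
2    Kai         2                12
3    Yui         2                12
0    Cal         3                13
Then the mean of column 'payments_plus_10': 12.0

12.0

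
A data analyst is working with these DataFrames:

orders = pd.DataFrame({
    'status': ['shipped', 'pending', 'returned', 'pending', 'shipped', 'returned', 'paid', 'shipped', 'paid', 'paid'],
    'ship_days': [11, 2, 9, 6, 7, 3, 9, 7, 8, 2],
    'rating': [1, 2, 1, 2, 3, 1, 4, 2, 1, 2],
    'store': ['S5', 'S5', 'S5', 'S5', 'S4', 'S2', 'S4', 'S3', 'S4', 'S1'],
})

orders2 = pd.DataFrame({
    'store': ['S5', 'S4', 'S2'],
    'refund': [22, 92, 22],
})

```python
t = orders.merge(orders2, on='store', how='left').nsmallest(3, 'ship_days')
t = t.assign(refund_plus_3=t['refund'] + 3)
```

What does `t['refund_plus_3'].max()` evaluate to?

25.0

merge on 'store' (how='left') → 10 rows:
     status  ship_days  rating store  refund
0   shipped         11       1    S5    22.0
1   pending          2       2    S5    22.0
2  returned          9       1    S5    22.0
3   pending          6       2    S5    22.0
4   shipped          7       3    S4    92.0
5  returned          3       1    S2    22.0
6      paid          9       4    S4    92.0
7   shipped          7       2    S3     NaN
8      paid          8       1    S4    92.0
9      paid          2       2    S1     NaN
take 3 rows with smallest ship_days:
     status  ship_days  rating store  refund
1   pending          2       2    S5    22.0
9      paid          2       2    S1     NaN
5  returned          3       1    S2    22.0
add column refund_plus_3 = t['refund'] + 3:
     status  ship_days  rating store  refund  refund_plus_3
1   pending          2       2    S5    22.0           25.0
9      paid          2       2    S1     NaN            NaN
5  returned          3       1    S2    22.0           25.0
The max of column 'refund_plus_3' is 25.0.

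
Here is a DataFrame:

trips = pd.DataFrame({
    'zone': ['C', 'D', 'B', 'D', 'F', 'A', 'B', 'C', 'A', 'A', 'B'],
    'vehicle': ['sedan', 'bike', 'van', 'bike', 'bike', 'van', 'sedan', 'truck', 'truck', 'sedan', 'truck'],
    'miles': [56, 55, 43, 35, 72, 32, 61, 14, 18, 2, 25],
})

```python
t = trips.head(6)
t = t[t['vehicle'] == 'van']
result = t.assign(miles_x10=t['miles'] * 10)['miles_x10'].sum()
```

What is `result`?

take first 6 rows:
  zone vehicle  miles
0    C   sedan     56
1    D    bike     55
2    B     van     43
3    D    bike     35
4    F    bike     72
5    A     van     32
filter rows where vehicle == 'van':
  zone vehicle  miles
2    B     van     43
5    A     van     32
add column miles_x10 = t['miles'] * 10:
  zone vehicle  miles  miles_x10
2    B     van     43        430
5    A     van     32        320
Hence 750.

750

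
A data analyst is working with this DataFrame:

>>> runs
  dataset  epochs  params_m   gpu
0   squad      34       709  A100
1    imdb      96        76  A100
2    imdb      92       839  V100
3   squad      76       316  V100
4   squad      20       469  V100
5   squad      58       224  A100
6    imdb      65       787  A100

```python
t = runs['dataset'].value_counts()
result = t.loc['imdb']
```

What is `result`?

value_counts of dataset:
dataset
squad    4
imdb     3
Name: count, dtype: int64
Then the value at index 'imdb': 3

3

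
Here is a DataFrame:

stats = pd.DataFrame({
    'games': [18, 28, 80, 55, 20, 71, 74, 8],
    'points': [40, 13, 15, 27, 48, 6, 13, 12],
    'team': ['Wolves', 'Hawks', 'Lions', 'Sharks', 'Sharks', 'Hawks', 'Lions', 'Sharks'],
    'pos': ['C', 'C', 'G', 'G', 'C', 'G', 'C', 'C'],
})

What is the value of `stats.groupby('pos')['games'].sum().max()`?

group by pos, sum of games:
pos
C    148
G    206
Name: games, dtype: int64

206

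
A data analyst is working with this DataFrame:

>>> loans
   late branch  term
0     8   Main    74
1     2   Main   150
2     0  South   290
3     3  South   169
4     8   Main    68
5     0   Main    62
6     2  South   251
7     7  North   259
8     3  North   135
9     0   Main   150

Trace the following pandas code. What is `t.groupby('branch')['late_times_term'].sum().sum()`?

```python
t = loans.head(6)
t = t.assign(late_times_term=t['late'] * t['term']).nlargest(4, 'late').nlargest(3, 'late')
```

take first 6 rows:
   late branch  term
0     8   Main    74
1     2   Main   150
2     0  South   290
3     3  South   169
4     8   Main    68
5     0   Main    62
add column late_times_term = t['late'] * t['term']:
   late branch  term  late_times_term
0     8   Main    74              592
1     2   Main   150              300
2     0  South   290                0
3     3  South   169              507
4     8   Main    68              544
5     0   Main    62                0
take 4 rows with largest late:
   late branch  term  late_times_term
0     8   Main    74              592
4     8   Main    68              544
3     3  South   169              507
1     2   Main   150              300
take 3 rows with largest late:
   late branch  term  late_times_term
0     8   Main    74              592
4     8   Main    68              544
3     3  South   169              507
group by branch, sum of late_times_term:
branch
Main     1136
South     507
Name: late_times_term, dtype: int64
So sum() = 1643.

1643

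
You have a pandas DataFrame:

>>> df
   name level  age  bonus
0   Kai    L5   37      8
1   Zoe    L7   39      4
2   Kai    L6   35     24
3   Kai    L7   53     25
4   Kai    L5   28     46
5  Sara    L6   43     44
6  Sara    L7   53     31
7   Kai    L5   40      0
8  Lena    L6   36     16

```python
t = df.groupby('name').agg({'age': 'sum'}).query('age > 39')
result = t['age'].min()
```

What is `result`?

96

group by name, sum of age:
      age
name     
Kai   193
Lena   36
Sara   96
Zoe    39
filter rows where age > 39:
      age
name     
Kai   193
Sara   96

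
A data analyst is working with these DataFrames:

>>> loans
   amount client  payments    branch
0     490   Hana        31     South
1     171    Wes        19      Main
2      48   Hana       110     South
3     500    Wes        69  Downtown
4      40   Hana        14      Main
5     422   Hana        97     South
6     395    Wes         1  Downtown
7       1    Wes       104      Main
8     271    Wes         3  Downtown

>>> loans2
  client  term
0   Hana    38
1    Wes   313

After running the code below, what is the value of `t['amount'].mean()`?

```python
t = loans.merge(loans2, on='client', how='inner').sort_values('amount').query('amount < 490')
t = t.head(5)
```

merge on 'client' (how='inner') → 9 rows:
   amount client  payments    branch  term
0     490   Hana        31     South    38
1     171    Wes        19      Main   313
2      48   Hana       110     South    38
3     500    Wes        69  Downtown   313
4      40   Hana        14      Main    38
5     422   Hana        97     South    38
6     395    Wes         1  Downtown   313
7       1    Wes       104      Main   313
8     271    Wes         3  Downtown   313
sort by amount:
   amount client  payments    branch  term
7       1    Wes       104      Main   313
4      40   Hana        14      Main    38
2      48   Hana       110     South    38
1     171    Wes        19      Main   313
8     271    Wes         3  Downtown   313
6     395    Wes         1  Downtown   313
5     422   Hana        97     South    38
0     490   Hana        31     South    38
3     500    Wes        69  Downtown   313
filter rows where amount < 490:
   amount client  payments    branch  term
7       1    Wes       104      Main   313
4      40   Hana        14      Main    38
2      48   Hana       110     South    38
1     171    Wes        19      Main   313
8     271    Wes         3  Downtown   313
6     395    Wes         1  Downtown   313
5     422   Hana        97     South    38
take first 5 rows:
   amount client  payments    branch  term
7       1    Wes       104      Main   313
4      40   Hana        14      Main    38
2      48   Hana       110     South    38
1     171    Wes        19      Main   313
8     271    Wes         3  Downtown   313
So mean() = 106.2.

106.2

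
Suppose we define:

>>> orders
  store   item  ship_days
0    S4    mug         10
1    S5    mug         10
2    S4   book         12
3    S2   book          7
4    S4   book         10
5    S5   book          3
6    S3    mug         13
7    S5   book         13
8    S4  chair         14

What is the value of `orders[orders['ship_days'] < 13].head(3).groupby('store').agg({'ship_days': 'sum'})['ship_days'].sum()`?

filter rows where ship_days < 13:
  store  item  ship_days
0    S4   mug         10
1    S5   mug         10
2    S4  book         12
3    S2  book          7
4    S4  book         10
5    S5  book          3
take first 3 rows:
  store  item  ship_days
0    S4   mug         10
1    S5   mug         10
2    S4  book         12
group by store, sum of ship_days:
       ship_days
store           
S4            22
S5            10

32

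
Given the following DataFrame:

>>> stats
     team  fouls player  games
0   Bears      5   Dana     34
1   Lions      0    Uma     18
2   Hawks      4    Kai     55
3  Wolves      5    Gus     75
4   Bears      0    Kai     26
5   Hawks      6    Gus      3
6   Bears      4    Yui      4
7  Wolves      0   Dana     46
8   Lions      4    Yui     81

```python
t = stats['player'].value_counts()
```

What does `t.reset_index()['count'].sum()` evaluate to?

9

value_counts of player:
player
Dana    2
Kai     2
Gus     2
Yui     2
Uma     1
Name: count, dtype: int64
reset_index():
  player  count
0   Dana      2
1    Kai      2
2    Gus      2
3    Yui      2
4    Uma      1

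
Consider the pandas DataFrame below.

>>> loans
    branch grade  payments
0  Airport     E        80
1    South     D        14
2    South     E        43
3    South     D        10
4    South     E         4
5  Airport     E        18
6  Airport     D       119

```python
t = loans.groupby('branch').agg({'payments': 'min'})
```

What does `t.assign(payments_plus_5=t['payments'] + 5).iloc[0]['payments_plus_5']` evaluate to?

23

group by branch, min of payments:
         payments
branch           
Airport        18
South           4
add column payments_plus_5 = t['payments'] + 5:
         payments  payments_plus_5
branch                            
Airport        18               23
South           4                9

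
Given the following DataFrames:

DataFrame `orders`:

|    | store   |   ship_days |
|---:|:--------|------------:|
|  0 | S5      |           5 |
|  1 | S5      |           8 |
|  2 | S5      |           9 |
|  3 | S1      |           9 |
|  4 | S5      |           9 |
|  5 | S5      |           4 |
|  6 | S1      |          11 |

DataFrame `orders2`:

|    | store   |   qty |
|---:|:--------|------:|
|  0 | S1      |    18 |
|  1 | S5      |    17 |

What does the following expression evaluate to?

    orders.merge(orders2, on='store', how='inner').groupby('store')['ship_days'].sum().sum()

merge on 'store' (how='inner') → 7 rows:
  store  ship_days  qty
0    S5          5   17
1    S5          8   17
2    S5          9   17
3    S1          9   18
4    S5          9   17
5    S5          4   17
6    S1         11   18
group by store, sum of ship_days:
store
S1    20
S5    35
Name: ship_days, dtype: int64
Hence 55.

55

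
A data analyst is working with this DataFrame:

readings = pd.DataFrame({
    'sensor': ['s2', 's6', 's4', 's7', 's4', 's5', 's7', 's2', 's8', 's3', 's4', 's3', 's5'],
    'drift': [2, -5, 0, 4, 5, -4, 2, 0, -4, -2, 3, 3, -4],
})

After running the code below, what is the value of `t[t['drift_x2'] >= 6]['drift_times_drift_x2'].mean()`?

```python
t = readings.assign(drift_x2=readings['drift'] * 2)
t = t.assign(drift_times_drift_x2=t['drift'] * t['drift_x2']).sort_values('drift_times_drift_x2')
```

29.5

add column drift_x2 = readings['drift'] * 2:
   sensor  drift  drift_x2
0      s2      2         4
1      s6     -5       -10
2      s4      0         0
3      s7      4         8
4      s4      5        10
5      s5     -4        -8
6      s7      2         4
7      s2      0         0
8      s8     -4        -8
9      s3     -2        -4
10     s4      3         6
11     s3      3         6
12     s5     -4        -8
add column drift_times_drift_x2 = t['drift'] * t['drift_x2']:
   sensor  drift  drift_x2  drift_times_drift_x2
0      s2      2         4                     8
1      s6     -5       -10                    50
2      s4      0         0                     0
3      s7      4         8                    32
4      s4      5        10                    50
5      s5     -4        -8                    32
6      s7      2         4                     8
7      s2      0         0                     0
8      s8     -4        -8                    32
9      s3     -2        -4                     8
10     s4      3         6                    18
11     s3      3         6                    18
12     s5     -4        -8                    32
sort by drift_times_drift_x2:
   sensor  drift  drift_x2  drift_times_drift_x2
2      s4      0         0                     0
7      s2      0         0                     0
0      s2      2         4                     8
6      s7      2         4                     8
9      s3     -2        -4                     8
10     s4      3         6                    18
11     s3      3         6                    18
3      s7      4         8                    32
5      s5     -4        -8                    32
8      s8     -4        -8                    32
12     s5     -4        -8                    32
1      s6     -5       -10                    50
4      s4      5        10                    50
filter rows where drift_x2 >= 6:
   sensor  drift  drift_x2  drift_times_drift_x2
10     s4      3         6                    18
11     s3      3         6                    18
3      s7      4         8                    32
4      s4      5        10                    50
mean of column 'drift_times_drift_x2' → 29.5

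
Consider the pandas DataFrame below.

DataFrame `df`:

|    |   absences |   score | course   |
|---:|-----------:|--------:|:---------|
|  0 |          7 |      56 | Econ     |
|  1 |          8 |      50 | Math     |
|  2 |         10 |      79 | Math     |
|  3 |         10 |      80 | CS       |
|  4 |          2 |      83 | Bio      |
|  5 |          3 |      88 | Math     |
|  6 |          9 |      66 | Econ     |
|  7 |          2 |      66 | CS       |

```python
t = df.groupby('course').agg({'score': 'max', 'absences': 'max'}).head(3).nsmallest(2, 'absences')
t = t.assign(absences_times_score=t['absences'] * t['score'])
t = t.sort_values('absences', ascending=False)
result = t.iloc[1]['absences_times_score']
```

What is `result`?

166

group by course: max(score), max(absences):
        score  absences
course                 
Bio        83         2
CS         80        10
Econ       66         9
Math       88        10
take first 3 rows:
        score  absences
course                 
Bio        83         2
CS         80        10
Econ       66         9
take 2 rows with smallest absences:
        score  absences
course                 
Bio        83         2
Econ       66         9
add column absences_times_score = t['absences'] * t['score']:
        score  absences  absences_times_score
course                                       
Bio        83         2                   166
Econ       66         9                   594
sort by absences descending:
        score  absences  absences_times_score
course                                       
Econ       66         9                   594
Bio        83         2                   166
Then the value at position 1, column 'absences_times_score': 166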